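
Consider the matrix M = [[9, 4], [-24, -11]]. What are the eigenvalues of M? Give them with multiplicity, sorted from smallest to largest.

-3, 1

Characteristic polynomial: p(r) = r^2 + 2r - 3 = (r - 1)(r + 3).
Roots (with multiplicity): -3, 1.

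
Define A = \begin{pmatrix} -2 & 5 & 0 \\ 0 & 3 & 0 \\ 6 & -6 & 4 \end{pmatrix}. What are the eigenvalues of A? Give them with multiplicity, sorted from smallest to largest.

-2, 3, 4

Characteristic polynomial: p(λ) = λ^3 - 5λ^2 - 2λ + 24 = (λ - 4)(λ - 3)(λ + 2).
Roots (with multiplicity): -2, 3, 4.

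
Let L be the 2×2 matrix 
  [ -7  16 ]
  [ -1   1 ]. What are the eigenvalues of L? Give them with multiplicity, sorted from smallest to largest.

Characteristic polynomial: p(μ) = μ^2 + 6μ + 9 = (μ + 3)^2.
Roots (with multiplicity): -3, -3.

-3, -3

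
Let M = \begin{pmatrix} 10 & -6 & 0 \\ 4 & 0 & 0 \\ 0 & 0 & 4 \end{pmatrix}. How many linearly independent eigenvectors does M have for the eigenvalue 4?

M − 4I = [[6, -6, 0], [4, -4, 0], [0, 0, 0]].
This matrix has rank 1, so its null space has dimension 3 − 1 = 2.

2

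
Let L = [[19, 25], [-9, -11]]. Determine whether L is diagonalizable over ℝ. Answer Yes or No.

Characteristic polynomial: p(r) = r^2 - 8r + 16 = (r - 4)^2.
r = 4 has algebraic multiplicity 2; rank(L − 4I) = 1, so geometric multiplicity = 1.
Geometric multiplicity < algebraic multiplicity, so L is not diagonalizable.

No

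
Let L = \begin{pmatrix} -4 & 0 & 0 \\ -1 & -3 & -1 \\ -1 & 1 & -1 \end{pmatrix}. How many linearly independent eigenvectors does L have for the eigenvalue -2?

1

L + 2I = [[-2, 0, 0], [-1, -1, -1], [-1, 1, 1]].
This matrix has rank 2, so its null space has dimension 3 − 2 = 1.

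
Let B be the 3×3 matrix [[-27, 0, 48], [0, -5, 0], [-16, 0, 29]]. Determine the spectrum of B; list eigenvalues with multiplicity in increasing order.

Characteristic polynomial: p(s) = s^3 + 3s^2 - 25s - 75 = (s - 5)(s + 3)(s + 5).
Roots (with multiplicity): -5, -3, 5.

-5, -3, 5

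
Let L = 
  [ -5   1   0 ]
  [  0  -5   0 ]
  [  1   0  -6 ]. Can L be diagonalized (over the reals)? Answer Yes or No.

No

Characteristic polynomial: p(t) = t^3 + 16t^2 + 85t + 150 = (t + 5)^2(t + 6).
t = -5 has algebraic multiplicity 2; rank(L + 5I) = 2, so geometric multiplicity = 1.
Geometric multiplicity < algebraic multiplicity, so L is not diagonalizable.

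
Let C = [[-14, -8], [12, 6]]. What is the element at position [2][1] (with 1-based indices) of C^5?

Characteristic polynomial: s^2 + 8s + 12 = (s + 2)(s + 6), so the eigenvalues are -6, -2.
s=-6: eigenvector (1, -1).
s=-2: eigenvector (2, -3).
P = [[1, 2], [-1, -3]], D = diag(-6, -2), P⁻¹ = [[3, 2], [-1, -1]].
C⁵ = P·diag(-7776, -32)·P⁻¹ = [[-23264, -15488], [23232, 15456]].
The requested entry is 23232.

23232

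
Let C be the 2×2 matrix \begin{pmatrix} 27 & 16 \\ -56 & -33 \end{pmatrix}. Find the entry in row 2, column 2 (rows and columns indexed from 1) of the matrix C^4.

Characteristic polynomial: r^2 + 6r + 5 = (r + 1)(r + 5), so the eigenvalues are -5, -1.
r=-5: eigenvector (-1, 2).
r=-1: eigenvector (-4, 7).
P = [[-1, -4], [2, 7]], D = diag(-5, -1), P⁻¹ = [[7, 4], [-2, -1]].
C⁴ = P·diag(625, 1)·P⁻¹ = [[-4367, -2496], [8736, 4993]].
The requested entry is 4993.

4993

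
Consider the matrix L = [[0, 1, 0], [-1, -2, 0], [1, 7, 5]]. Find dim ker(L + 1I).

1

L + 1I = [[1, 1, 0], [-1, -1, 0], [1, 7, 6]].
This matrix has rank 2, so its null space has dimension 3 − 2 = 1.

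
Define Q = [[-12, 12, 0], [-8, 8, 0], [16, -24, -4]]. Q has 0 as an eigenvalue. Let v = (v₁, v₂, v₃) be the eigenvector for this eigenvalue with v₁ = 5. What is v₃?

Q = [[-12, 12, 0], [-8, 8, 0], [16, -24, -4]].
Solving (Q)v = 0 gives the eigenspace spanned by (5, 5, -10).
With v₁ = 5, v = (5, 5, -10), so v₃ = -10.

-10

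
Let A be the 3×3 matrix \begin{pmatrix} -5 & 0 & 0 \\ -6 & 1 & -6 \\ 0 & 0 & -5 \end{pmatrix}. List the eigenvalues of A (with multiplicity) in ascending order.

-5, -5, 1

Characteristic polynomial: p(λ) = λ^3 + 9λ^2 + 15λ - 25 = (λ - 1)(λ + 5)^2.
Roots (with multiplicity): -5, -5, 1.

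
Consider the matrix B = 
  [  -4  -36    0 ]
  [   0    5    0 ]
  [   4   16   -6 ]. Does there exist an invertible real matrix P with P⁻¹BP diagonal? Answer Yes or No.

Characteristic polynomial: p(t) = t^3 + 5t^2 - 26t - 120 = (t - 5)(t + 4)(t + 6).
All 3 eigenvalues are distinct, so B is diagonalizable.

Yes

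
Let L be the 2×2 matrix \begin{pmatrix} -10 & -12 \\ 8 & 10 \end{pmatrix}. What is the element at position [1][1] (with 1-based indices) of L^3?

Characteristic polynomial: t^2 - 4 = (t - 2)(t + 2), so the eigenvalues are -2, 2.
t=-2: eigenvector (3, -2).
t=2: eigenvector (-1, 1).
P = [[3, -1], [-2, 1]], D = diag(-2, 2), P⁻¹ = [[1, 1], [2, 3]].
L³ = P·diag(-8, 8)·P⁻¹ = [[-40, -48], [32, 40]].
The requested entry is -40.

-40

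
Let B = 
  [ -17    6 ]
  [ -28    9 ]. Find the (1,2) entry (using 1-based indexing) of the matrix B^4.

Characteristic polynomial: λ^2 + 8λ + 15 = (λ + 3)(λ + 5), so the eigenvalues are -5, -3.
λ=-5: eigenvector (1, 2).
λ=-3: eigenvector (3, 7).
P = [[1, 3], [2, 7]], D = diag(-5, -3), P⁻¹ = [[7, -3], [-2, 1]].
B⁴ = P·diag(625, 81)·P⁻¹ = [[3889, -1632], [7616, -3183]].
The requested entry is -1632.

-1632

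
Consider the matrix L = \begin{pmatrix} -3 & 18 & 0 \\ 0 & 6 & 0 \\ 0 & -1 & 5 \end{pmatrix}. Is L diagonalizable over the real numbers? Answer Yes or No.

Characteristic polynomial: p(t) = t^3 - 8t^2 - 3t + 90 = (t - 6)(t - 5)(t + 3).
All 3 eigenvalues are distinct, so L is diagonalizable.

Yes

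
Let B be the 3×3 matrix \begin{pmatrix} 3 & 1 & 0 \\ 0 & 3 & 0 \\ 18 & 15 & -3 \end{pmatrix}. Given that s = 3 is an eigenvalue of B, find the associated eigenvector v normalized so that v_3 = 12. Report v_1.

4

B − 3I = [[0, 1, 0], [0, 0, 0], [18, 15, -6]].
Solving (B − 3I)v = 0 gives the eigenspace spanned by (4, 0, 12).
With v_3 = 12, v = (4, 0, 12), so v_1 = 4.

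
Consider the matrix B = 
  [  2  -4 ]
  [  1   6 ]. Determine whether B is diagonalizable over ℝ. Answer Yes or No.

Characteristic polynomial: p(t) = t^2 - 8t + 16 = (t - 4)^2.
t = 4 has algebraic multiplicity 2; rank(B − 4I) = 1, so geometric multiplicity = 1.
Geometric multiplicity < algebraic multiplicity, so B is not diagonalizable.

No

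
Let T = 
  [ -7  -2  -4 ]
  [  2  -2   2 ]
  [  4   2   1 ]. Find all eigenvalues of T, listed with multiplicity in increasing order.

Characteristic polynomial: p(r) = r^3 + 8r^2 + 21r + 18 = (r + 2)(r + 3)^2.
Roots (with multiplicity): -3, -3, -2.

-3, -3, -2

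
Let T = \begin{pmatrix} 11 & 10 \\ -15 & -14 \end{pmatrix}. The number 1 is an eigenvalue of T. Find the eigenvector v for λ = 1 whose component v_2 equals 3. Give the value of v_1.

-3

T − 1I = [[10, 10], [-15, -15]].
Solving (T − 1I)v = 0 gives the eigenspace spanned by (-3, 3).
With v_2 = 3, v = (-3, 3), so v_1 = -3.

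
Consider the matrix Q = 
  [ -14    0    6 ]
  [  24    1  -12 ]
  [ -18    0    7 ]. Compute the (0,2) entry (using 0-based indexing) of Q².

Characteristic polynomial: r^3 + 6r^2 + 3r - 10 = (r - 1)(r + 2)(r + 5), so the eigenvalues are -5, -2, 1.
r=-2: eigenvector (1, 0, 2).
r=1: eigenvector (0, 1, 0).
r=-5: eigenvector (-2, 2, -3).
P = [[1, 0, -2], [0, 1, 2], [2, 0, -3]], D = diag(-2, 1, -5), P⁻¹ = [[-3, 0, 2], [4, 1, -2], [-2, 0, 1]].
Q² = P·diag(4, 1, 25)·P⁻¹ = [[88, 0, -42], [-96, 1, 48], [126, 0, -59]].
The requested entry is -42.

-42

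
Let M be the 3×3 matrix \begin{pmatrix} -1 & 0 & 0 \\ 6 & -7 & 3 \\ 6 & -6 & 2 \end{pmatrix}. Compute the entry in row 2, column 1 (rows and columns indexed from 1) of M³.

126

Characteristic polynomial: t^3 + 6t^2 + 9t + 4 = (t + 1)^2(t + 4), so the eigenvalues are -4, -1, -1.
t=-1: eigenvector (1, 1, 0).
t=-1: eigenvector (0, 1, 2).
t=-4: eigenvector (0, 1, 1).
P = [[1, 0, 0], [1, 1, 1], [0, 2, 1]], D = diag(-1, -1, -4), P⁻¹ = [[1, 0, 0], [1, -1, 1], [-2, 2, -1]].
M³ = P·diag(-1, -1, -64)·P⁻¹ = [[-1, 0, 0], [126, -127, 63], [126, -126, 62]].
The requested entry is 126.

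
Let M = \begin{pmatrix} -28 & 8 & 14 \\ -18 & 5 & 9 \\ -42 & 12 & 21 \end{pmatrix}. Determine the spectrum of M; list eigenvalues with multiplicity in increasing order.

Characteristic polynomial: p(r) = r^3 + 2r^2 + r = r(r + 1)^2.
Roots (with multiplicity): -1, -1, 0.

-1, -1, 0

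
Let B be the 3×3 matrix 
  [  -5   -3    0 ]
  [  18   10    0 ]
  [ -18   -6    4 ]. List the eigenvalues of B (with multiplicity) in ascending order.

Characteristic polynomial: p(μ) = μ^3 - 9μ^2 + 24μ - 16 = (μ - 4)^2(μ - 1).
Roots (with multiplicity): 1, 4, 4.

1, 4, 4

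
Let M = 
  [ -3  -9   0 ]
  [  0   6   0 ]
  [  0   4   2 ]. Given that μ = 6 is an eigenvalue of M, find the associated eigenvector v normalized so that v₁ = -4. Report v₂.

M − 6I = [[-9, -9, 0], [0, 0, 0], [0, 4, -4]].
Solving (M − 6I)v = 0 gives the eigenspace spanned by (-4, 4, 4).
With v₁ = -4, v = (-4, 4, 4), so v₂ = 4.

4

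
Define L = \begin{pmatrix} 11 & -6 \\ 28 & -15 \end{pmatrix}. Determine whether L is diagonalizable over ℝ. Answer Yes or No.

Yes

Characteristic polynomial: p(t) = t^2 + 4t + 3 = (t + 1)(t + 3).
All 2 eigenvalues are distinct, so L is diagonalizable.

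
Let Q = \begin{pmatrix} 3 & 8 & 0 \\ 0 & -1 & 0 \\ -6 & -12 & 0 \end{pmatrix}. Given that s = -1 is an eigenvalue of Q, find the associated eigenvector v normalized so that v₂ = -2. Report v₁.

Q + 1I = [[4, 8, 0], [0, 0, 0], [-6, -12, 1]].
Solving (Q + 1I)v = 0 gives the eigenspace spanned by (4, -2, 0).
With v₂ = -2, v = (4, -2, 0), so v₁ = 4.

4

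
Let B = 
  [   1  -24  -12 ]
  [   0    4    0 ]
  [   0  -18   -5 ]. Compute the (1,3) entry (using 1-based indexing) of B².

48

Characteristic polynomial: s^3 - 21s + 20 = (s - 4)(s - 1)(s + 5), so the eigenvalues are -5, 1, 4.
s=1: eigenvector (1, 0, 0).
s=4: eigenvector (0, 1, -2).
s=-5: eigenvector (2, 0, 1).
P = [[1, 0, 2], [0, 1, 0], [0, -2, 1]], D = diag(1, 4, -5), P⁻¹ = [[1, -4, -2], [0, 1, 0], [0, 2, 1]].
B² = P·diag(1, 16, 25)·P⁻¹ = [[1, 96, 48], [0, 16, 0], [0, 18, 25]].
The requested entry is 48.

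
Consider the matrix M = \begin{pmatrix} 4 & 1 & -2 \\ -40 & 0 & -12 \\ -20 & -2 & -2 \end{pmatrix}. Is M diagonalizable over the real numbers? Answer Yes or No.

No

Characteristic polynomial: p(λ) = λ^3 - 2λ^2 - 32λ + 96 = (λ - 4)^2(λ + 6).
λ = 4 has algebraic multiplicity 2; rank(M − 4I) = 2, so geometric multiplicity = 1.
Geometric multiplicity < algebraic multiplicity, so M is not diagonalizable.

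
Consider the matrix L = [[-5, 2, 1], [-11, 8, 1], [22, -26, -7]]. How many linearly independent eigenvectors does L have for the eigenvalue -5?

L + 5I = [[0, 2, 1], [-11, 13, 1], [22, -26, -2]].
This matrix has rank 2, so its null space has dimension 3 − 2 = 1.

1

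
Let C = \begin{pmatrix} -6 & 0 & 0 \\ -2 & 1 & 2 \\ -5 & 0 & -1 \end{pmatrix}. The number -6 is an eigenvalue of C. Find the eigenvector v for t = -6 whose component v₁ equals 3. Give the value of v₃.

C + 6I = [[0, 0, 0], [-2, 7, 2], [-5, 0, 5]].
Solving (C + 6I)v = 0 gives the eigenspace spanned by (3, 0, 3).
With v₁ = 3, v = (3, 0, 3), so v₃ = 3.

3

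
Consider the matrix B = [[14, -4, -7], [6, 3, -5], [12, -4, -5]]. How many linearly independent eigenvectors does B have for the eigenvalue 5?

1

B − 5I = [[9, -4, -7], [6, -2, -5], [12, -4, -10]].
This matrix has rank 2, so its null space has dimension 3 − 2 = 1.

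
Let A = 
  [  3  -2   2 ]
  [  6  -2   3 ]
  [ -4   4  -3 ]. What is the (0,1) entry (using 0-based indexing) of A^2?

Characteristic polynomial: t^3 + 2t^2 - t - 2 = (t - 1)(t + 1)(t + 2), so the eigenvalues are -2, -1, 1.
t=-1: eigenvector (1, 0, -2).
t=1: eigenvector (0, 1, 1).
t=-2: eigenvector (-2, -1, 4).
P = [[1, 0, -2], [0, 1, -1], [-2, 1, 4]], D = diag(-1, 1, -2), P⁻¹ = [[5, -2, 2], [2, 0, 1], [2, -1, 1]].
A² = P·diag(1, 1, 4)·P⁻¹ = [[-11, 6, -6], [-6, 4, -3], [24, -12, 13]].
The requested entry is 6.

6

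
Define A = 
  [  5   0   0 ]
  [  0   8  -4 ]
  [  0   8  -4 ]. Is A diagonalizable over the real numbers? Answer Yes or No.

Characteristic polynomial: p(r) = r^3 - 9r^2 + 20r = r(r - 5)(r - 4).
All 3 eigenvalues are distinct, so A is diagonalizable.

Yes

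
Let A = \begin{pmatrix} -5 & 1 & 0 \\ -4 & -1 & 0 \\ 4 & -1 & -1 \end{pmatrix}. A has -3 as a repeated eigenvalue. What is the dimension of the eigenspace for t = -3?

1

A + 3I = [[-2, 1, 0], [-4, 2, 0], [4, -1, 2]].
This matrix has rank 2, so its null space has dimension 3 − 2 = 1.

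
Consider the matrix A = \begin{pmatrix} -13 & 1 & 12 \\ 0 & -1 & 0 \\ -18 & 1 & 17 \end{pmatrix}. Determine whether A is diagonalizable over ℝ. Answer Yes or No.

Characteristic polynomial: p(μ) = μ^3 - 3μ^2 - 9μ - 5 = (μ - 5)(μ + 1)^2.
μ = -1 has algebraic multiplicity 2; rank(A + 1I) = 2, so geometric multiplicity = 1.
Geometric multiplicity < algebraic multiplicity, so A is not diagonalizable.

No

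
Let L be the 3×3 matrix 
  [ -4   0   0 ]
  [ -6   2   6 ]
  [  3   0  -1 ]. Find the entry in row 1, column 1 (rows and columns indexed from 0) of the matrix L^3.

8

Characteristic polynomial: μ^3 + 3μ^2 - 6μ - 8 = (μ - 2)(μ + 1)(μ + 4), so the eigenvalues are -4, -1, 2.
μ=-4: eigenvector (1, 2, -1).
μ=2: eigenvector (0, 1, 0).
μ=-1: eigenvector (0, -2, 1).
P = [[1, 0, 0], [2, 1, -2], [-1, 0, 1]], D = diag(-4, 2, -1), P⁻¹ = [[1, 0, 0], [0, 1, 2], [1, 0, 1]].
L³ = P·diag(-64, 8, -1)·P⁻¹ = [[-64, 0, 0], [-126, 8, 18], [63, 0, -1]].
The requested entry is 8.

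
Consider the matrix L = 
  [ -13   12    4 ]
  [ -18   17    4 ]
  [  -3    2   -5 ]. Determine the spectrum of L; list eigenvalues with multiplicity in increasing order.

Characteristic polynomial: p(r) = r^3 + r^2 - 21r - 45 = (r - 5)(r + 3)^2.
Roots (with multiplicity): -3, -3, 5.

-3, -3, 5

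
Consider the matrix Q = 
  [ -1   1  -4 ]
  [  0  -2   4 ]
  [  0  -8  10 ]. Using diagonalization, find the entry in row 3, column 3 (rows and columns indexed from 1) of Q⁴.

Characteristic polynomial: t^3 - 7t^2 + 4t + 12 = (t - 6)(t - 2)(t + 1), so the eigenvalues are -1, 2, 6.
t=-1: eigenvector (1, 0, 0).
t=2: eigenvector (-1, 1, 1).
t=6: eigenvector (-1, 1, 2).
P = [[1, -1, -1], [0, 1, 1], [0, 1, 2]], D = diag(-1, 2, 6), P⁻¹ = [[1, 1, 0], [0, 2, -1], [0, -1, 1]].
Q⁴ = P·diag(1, 16, 1296)·P⁻¹ = [[1, 1265, -1280], [0, -1264, 1280], [0, -2560, 2576]].
The requested entry is 2576.

2576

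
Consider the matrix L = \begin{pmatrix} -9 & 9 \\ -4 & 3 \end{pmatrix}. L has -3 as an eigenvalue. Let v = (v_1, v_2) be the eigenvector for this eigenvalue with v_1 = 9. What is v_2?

L + 3I = [[-6, 9], [-4, 6]].
Solving (L + 3I)v = 0 gives the eigenspace spanned by (9, 6).
With v_1 = 9, v = (9, 6), so v_2 = 6.

6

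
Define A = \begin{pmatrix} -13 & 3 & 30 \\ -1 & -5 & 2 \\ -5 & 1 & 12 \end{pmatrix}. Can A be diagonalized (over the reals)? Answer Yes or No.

No

Characteristic polynomial: p(t) = t^3 + 6t^2 - 32 = (t - 2)(t + 4)^2.
t = -4 has algebraic multiplicity 2; rank(A + 4I) = 2, so geometric multiplicity = 1.
Geometric multiplicity < algebraic multiplicity, so A is not diagonalizable.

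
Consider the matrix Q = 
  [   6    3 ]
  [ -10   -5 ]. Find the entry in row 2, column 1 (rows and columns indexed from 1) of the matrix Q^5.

Characteristic polynomial: s^2 - s = s(s - 1), so the eigenvalues are 0, 1.
s=1: eigenvector (3, -5).
s=0: eigenvector (1, -2).
P = [[3, 1], [-5, -2]], D = diag(1, 0), P⁻¹ = [[2, 1], [-5, -3]].
Q⁵ = P·diag(1, 0)·P⁻¹ = [[6, 3], [-10, -5]].
The requested entry is -10.

-10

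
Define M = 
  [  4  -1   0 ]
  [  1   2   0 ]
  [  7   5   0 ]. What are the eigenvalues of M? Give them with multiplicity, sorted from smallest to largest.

0, 3, 3

Characteristic polynomial: p(r) = r^3 - 6r^2 + 9r = r(r - 3)^2.
Roots (with multiplicity): 0, 3, 3.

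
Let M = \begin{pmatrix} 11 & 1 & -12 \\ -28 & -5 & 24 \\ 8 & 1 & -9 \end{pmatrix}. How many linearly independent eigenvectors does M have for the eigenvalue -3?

1

M + 3I = [[14, 1, -12], [-28, -2, 24], [8, 1, -6]].
This matrix has rank 2, so its null space has dimension 3 − 2 = 1.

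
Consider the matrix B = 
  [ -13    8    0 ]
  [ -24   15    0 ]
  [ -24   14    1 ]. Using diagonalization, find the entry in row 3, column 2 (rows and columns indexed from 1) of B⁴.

Characteristic polynomial: t^3 - 3t^2 - t + 3 = (t - 3)(t - 1)(t + 1), so the eigenvalues are -1, 1, 3.
t=3: eigenvector (1, 2, 2).
t=-1: eigenvector (-2, -3, -3).
t=1: eigenvector (0, 0, 1).
P = [[1, -2, 0], [2, -3, 0], [2, -3, 1]], D = diag(3, -1, 1), P⁻¹ = [[-3, 2, 0], [-2, 1, 0], [0, -1, 1]].
B⁴ = P·diag(81, 1, 1)·P⁻¹ = [[-239, 160, 0], [-480, 321, 0], [-480, 320, 1]].
The requested entry is 320.

320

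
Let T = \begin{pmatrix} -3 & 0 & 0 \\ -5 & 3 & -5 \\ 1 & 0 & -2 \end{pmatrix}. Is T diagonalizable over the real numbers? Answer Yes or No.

Yes

Characteristic polynomial: p(λ) = λ^3 + 2λ^2 - 9λ - 18 = (λ - 3)(λ + 2)(λ + 3).
All 3 eigenvalues are distinct, so T is diagonalizable.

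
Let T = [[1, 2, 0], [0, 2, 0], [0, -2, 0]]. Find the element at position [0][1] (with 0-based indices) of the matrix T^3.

14

Characteristic polynomial: λ^3 - 3λ^2 + 2λ = λ(λ - 2)(λ - 1), so the eigenvalues are 0, 1, 2.
λ=1: eigenvector (1, 0, 0).
λ=2: eigenvector (2, 1, -1).
λ=0: eigenvector (0, 0, 1).
P = [[1, 2, 0], [0, 1, 0], [0, -1, 1]], D = diag(1, 2, 0), P⁻¹ = [[1, -2, 0], [0, 1, 0], [0, 1, 1]].
T³ = P·diag(1, 8, 0)·P⁻¹ = [[1, 14, 0], [0, 8, 0], [0, -8, 0]].
The requested entry is 14.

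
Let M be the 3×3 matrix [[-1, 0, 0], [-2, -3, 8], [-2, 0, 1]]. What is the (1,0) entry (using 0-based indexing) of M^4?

Characteristic polynomial: s^3 + 3s^2 - s - 3 = (s - 1)(s + 1)(s + 3), so the eigenvalues are -3, -1, 1.
s=-1: eigenvector (1, 3, 1).
s=-3: eigenvector (0, 1, 0).
s=1: eigenvector (0, 2, 1).
P = [[1, 0, 0], [3, 1, 2], [1, 0, 1]], D = diag(-1, -3, 1), P⁻¹ = [[1, 0, 0], [-1, 1, -2], [-1, 0, 1]].
M⁴ = P·diag(1, 81, 1)·P⁻¹ = [[1, 0, 0], [-80, 81, -160], [0, 0, 1]].
The requested entry is -80.

-80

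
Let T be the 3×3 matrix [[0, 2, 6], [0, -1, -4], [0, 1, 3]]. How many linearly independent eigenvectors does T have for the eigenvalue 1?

T − 1I = [[-1, 2, 6], [0, -2, -4], [0, 1, 2]].
This matrix has rank 2, so its null space has dimension 3 − 2 = 1.

1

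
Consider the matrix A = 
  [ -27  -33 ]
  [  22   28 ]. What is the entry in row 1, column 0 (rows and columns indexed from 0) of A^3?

682

Characteristic polynomial: μ^2 - μ - 30 = (μ - 6)(μ + 5), so the eigenvalues are -5, 6.
μ=6: eigenvector (-1, 1).
μ=-5: eigenvector (3, -2).
P = [[-1, 3], [1, -2]], D = diag(6, -5), P⁻¹ = [[2, 3], [1, 1]].
A³ = P·diag(216, -125)·P⁻¹ = [[-807, -1023], [682, 898]].
The requested entry is 682.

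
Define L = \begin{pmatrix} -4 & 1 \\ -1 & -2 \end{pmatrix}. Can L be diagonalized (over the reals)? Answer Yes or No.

Characteristic polynomial: p(s) = s^2 + 6s + 9 = (s + 3)^2.
s = -3 has algebraic multiplicity 2; rank(L + 3I) = 1, so geometric multiplicity = 1.
Geometric multiplicity < algebraic multiplicity, so L is not diagonalizable.

No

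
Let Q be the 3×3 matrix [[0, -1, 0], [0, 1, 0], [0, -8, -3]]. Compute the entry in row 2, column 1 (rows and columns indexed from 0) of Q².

Characteristic polynomial: t^3 + 2t^2 - 3t = t(t - 1)(t + 3), so the eigenvalues are -3, 0, 1.
t=-3: eigenvector (0, 0, 1).
t=1: eigenvector (-1, 1, -2).
t=0: eigenvector (1, 0, 0).
P = [[0, -1, 1], [0, 1, 0], [1, -2, 0]], D = diag(-3, 1, 0), P⁻¹ = [[0, 2, 1], [0, 1, 0], [1, 1, 0]].
Q² = P·diag(9, 1, 0)·P⁻¹ = [[0, -1, 0], [0, 1, 0], [0, 16, 9]].
The requested entry is 16.

16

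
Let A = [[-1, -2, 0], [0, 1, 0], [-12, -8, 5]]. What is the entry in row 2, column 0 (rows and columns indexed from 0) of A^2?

Characteristic polynomial: μ^3 - 5μ^2 - μ + 5 = (μ - 5)(μ - 1)(μ + 1), so the eigenvalues are -1, 1, 5.
μ=1: eigenvector (1, -1, 1).
μ=-1: eigenvector (1, 0, 2).
μ=5: eigenvector (0, 0, 1).
P = [[1, 1, 0], [-1, 0, 0], [1, 2, 1]], D = diag(1, -1, 5), P⁻¹ = [[0, -1, 0], [1, 1, 0], [-2, -1, 1]].
A² = P·diag(1, 1, 25)·P⁻¹ = [[1, 0, 0], [0, 1, 0], [-48, -24, 25]].
The requested entry is -48.

-48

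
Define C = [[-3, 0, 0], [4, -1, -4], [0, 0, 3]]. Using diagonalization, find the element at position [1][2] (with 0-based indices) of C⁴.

Characteristic polynomial: μ^3 + μ^2 - 9μ - 9 = (μ - 3)(μ + 1)(μ + 3), so the eigenvalues are -3, -1, 3.
μ=-3: eigenvector (1, -2, 0).
μ=-1: eigenvector (0, 1, 0).
μ=3: eigenvector (0, -1, 1).
P = [[1, 0, 0], [-2, 1, -1], [0, 0, 1]], D = diag(-3, -1, 3), P⁻¹ = [[1, 0, 0], [2, 1, 1], [0, 0, 1]].
C⁴ = P·diag(81, 1, 81)·P⁻¹ = [[81, 0, 0], [-160, 1, -80], [0, 0, 81]].
The requested entry is -80.

-80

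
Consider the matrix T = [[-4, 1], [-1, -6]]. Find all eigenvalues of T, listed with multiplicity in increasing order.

-5, -5

Characteristic polynomial: p(r) = r^2 + 10r + 25 = (r + 5)^2.
Roots (with multiplicity): -5, -5.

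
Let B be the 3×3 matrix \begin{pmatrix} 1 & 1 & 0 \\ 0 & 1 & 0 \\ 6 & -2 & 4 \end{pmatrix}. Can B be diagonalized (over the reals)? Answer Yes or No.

Characteristic polynomial: p(r) = r^3 - 6r^2 + 9r - 4 = (r - 4)(r - 1)^2.
r = 1 has algebraic multiplicity 2; rank(B − 1I) = 2, so geometric multiplicity = 1.
Geometric multiplicity < algebraic multiplicity, so B is not diagonalizable.

No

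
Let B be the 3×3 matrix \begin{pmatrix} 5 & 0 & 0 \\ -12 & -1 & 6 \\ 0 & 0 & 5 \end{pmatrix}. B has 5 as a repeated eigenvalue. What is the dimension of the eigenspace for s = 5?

2

B − 5I = [[0, 0, 0], [-12, -6, 6], [0, 0, 0]].
This matrix has rank 1, so its null space has dimension 3 − 1 = 2.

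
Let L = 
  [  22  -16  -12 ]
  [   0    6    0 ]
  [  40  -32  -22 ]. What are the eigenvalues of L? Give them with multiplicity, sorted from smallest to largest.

-2, 2, 6

Characteristic polynomial: p(μ) = μ^3 - 6μ^2 - 4μ + 24 = (μ - 6)(μ - 2)(μ + 2).
Roots (with multiplicity): -2, 2, 6.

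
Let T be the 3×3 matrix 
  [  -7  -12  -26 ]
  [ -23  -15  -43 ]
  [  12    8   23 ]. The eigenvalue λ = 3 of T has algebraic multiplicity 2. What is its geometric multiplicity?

T − 3I = [[-10, -12, -26], [-23, -18, -43], [12, 8, 20]].
This matrix has rank 2, so its null space has dimension 3 − 2 = 1.

1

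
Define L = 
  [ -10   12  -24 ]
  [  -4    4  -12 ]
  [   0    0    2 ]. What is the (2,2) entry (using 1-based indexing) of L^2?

-32

Characteristic polynomial: μ^3 + 4μ^2 - 4μ - 16 = (μ - 2)(μ + 2)(μ + 4), so the eigenvalues are -4, -2, 2.
μ=-4: eigenvector (2, 1, 0).
μ=-2: eigenvector (3, 2, 0).
μ=2: eigenvector (-4, -2, 1).
P = [[2, 3, -4], [1, 2, -2], [0, 0, 1]], D = diag(-4, -2, 2), P⁻¹ = [[2, -3, 2], [-1, 2, 0], [0, 0, 1]].
L² = P·diag(16, 4, 4)·P⁻¹ = [[52, -72, 48], [24, -32, 24], [0, 0, 4]].
The requested entry is -32.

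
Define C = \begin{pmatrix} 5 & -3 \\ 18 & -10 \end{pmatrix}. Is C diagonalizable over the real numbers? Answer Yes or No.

Characteristic polynomial: p(t) = t^2 + 5t + 4 = (t + 1)(t + 4).
All 2 eigenvalues are distinct, so C is diagonalizable.

Yes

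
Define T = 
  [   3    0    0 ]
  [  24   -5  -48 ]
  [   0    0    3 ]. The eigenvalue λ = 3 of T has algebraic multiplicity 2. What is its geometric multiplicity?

2

T − 3I = [[0, 0, 0], [24, -8, -48], [0, 0, 0]].
This matrix has rank 1, so its null space has dimension 3 − 1 = 2.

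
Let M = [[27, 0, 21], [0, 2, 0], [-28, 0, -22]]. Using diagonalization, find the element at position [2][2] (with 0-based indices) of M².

Characteristic polynomial: μ^3 - 7μ^2 + 4μ + 12 = (μ - 6)(μ - 2)(μ + 1), so the eigenvalues are -1, 2, 6.
μ=-1: eigenvector (-3, 0, 4).
μ=2: eigenvector (0, 1, 0).
μ=6: eigenvector (-1, 0, 1).
P = [[-3, 0, -1], [0, 1, 0], [4, 0, 1]], D = diag(-1, 2, 6), P⁻¹ = [[1, 0, 1], [0, 1, 0], [-4, 0, -3]].
M² = P·diag(1, 4, 36)·P⁻¹ = [[141, 0, 105], [0, 4, 0], [-140, 0, -104]].
The requested entry is -104.

-104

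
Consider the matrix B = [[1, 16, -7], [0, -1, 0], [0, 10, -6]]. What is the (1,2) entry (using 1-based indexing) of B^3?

436

Characteristic polynomial: λ^3 + 6λ^2 - λ - 6 = (λ - 1)(λ + 1)(λ + 6), so the eigenvalues are -6, -1, 1.
λ=1: eigenvector (1, 0, 0).
λ=-1: eigenvector (-1, 1, 2).
λ=-6: eigenvector (1, 0, 1).
P = [[1, -1, 1], [0, 1, 0], [0, 2, 1]], D = diag(1, -1, -6), P⁻¹ = [[1, 3, -1], [0, 1, 0], [0, -2, 1]].
B³ = P·diag(1, -1, -216)·P⁻¹ = [[1, 436, -217], [0, -1, 0], [0, 430, -216]].
The requested entry is 436.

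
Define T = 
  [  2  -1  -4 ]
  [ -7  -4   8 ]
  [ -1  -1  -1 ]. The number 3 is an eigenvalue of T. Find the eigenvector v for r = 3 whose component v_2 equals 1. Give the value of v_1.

T − 3I = [[-1, -1, -4], [-7, -7, 8], [-1, -1, -4]].
Solving (T − 3I)v = 0 gives the eigenspace spanned by (-1, 1, 0).
With v_2 = 1, v = (-1, 1, 0), so v_1 = -1.

-1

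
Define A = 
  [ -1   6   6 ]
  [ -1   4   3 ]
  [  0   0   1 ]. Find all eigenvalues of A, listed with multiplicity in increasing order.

Characteristic polynomial: p(r) = r^3 - 4r^2 + 5r - 2 = (r - 2)(r - 1)^2.
Roots (with multiplicity): 1, 1, 2.

1, 1, 2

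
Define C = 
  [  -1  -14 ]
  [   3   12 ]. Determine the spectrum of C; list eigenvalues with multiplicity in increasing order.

5, 6

Characteristic polynomial: p(t) = t^2 - 11t + 30 = (t - 6)(t - 5).
Roots (with multiplicity): 5, 6.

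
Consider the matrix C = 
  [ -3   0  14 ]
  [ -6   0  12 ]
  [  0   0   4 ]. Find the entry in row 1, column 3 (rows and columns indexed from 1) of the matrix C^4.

Characteristic polynomial: λ^3 - λ^2 - 12λ = λ(λ - 4)(λ + 3), so the eigenvalues are -3, 0, 4.
λ=4: eigenvector (2, 0, 1).
λ=0: eigenvector (0, 1, 0).
λ=-3: eigenvector (1, 2, 0).
P = [[2, 0, 1], [0, 1, 2], [1, 0, 0]], D = diag(4, 0, -3), P⁻¹ = [[0, 0, 1], [-2, 1, 4], [1, 0, -2]].
C⁴ = P·diag(256, 0, 81)·P⁻¹ = [[81, 0, 350], [162, 0, -324], [0, 0, 256]].
The requested entry is 350.

350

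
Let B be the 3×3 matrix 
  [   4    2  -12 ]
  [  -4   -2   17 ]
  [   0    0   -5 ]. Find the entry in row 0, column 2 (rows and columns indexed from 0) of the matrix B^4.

1234

Characteristic polynomial: s^3 + 3s^2 - 10s = s(s - 2)(s + 5), so the eigenvalues are -5, 0, 2.
s=0: eigenvector (1, -2, 0).
s=2: eigenvector (1, -1, 0).
s=-5: eigenvector (2, -3, 1).
P = [[1, 1, 2], [-2, -1, -3], [0, 0, 1]], D = diag(0, 2, -5), P⁻¹ = [[-1, -1, -1], [2, 1, -1], [0, 0, 1]].
B⁴ = P·diag(0, 16, 625)·P⁻¹ = [[32, 16, 1234], [-32, -16, -1859], [0, 0, 625]].
The requested entry is 1234.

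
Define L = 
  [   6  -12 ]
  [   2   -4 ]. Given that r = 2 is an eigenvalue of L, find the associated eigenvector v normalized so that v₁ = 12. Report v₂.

4

L − 2I = [[4, -12], [2, -6]].
Solving (L − 2I)v = 0 gives the eigenspace spanned by (12, 4).
With v₁ = 12, v = (12, 4), so v₂ = 4.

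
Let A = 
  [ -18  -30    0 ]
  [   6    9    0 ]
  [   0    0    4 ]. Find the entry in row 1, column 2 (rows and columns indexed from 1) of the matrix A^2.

Characteristic polynomial: μ^3 + 5μ^2 - 18μ - 72 = (μ - 4)(μ + 3)(μ + 6), so the eigenvalues are -6, -3, 4.
μ=-6: eigenvector (5, -2, 0).
μ=-3: eigenvector (-2, 1, 0).
μ=4: eigenvector (0, 0, 1).
P = [[5, -2, 0], [-2, 1, 0], [0, 0, 1]], D = diag(-6, -3, 4), P⁻¹ = [[1, 2, 0], [2, 5, 0], [0, 0, 1]].
A² = P·diag(36, 9, 16)·P⁻¹ = [[144, 270, 0], [-54, -99, 0], [0, 0, 16]].
The requested entry is 270.

270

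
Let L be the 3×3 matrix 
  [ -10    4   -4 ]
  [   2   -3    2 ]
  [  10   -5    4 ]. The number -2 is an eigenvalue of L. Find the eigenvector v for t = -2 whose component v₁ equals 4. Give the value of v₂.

8

L + 2I = [[-8, 4, -4], [2, -1, 2], [10, -5, 6]].
Solving (L + 2I)v = 0 gives the eigenspace spanned by (4, 8, 0).
With v₁ = 4, v = (4, 8, 0), so v₂ = 8.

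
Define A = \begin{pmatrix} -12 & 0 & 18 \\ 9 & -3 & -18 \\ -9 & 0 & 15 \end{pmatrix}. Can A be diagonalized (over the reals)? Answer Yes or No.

Characteristic polynomial: p(t) = t^3 - 27t - 54 = (t - 6)(t + 3)^2.
t = -3 has algebraic multiplicity 2; rank(A + 3I) = 1, so geometric multiplicity = 2.
Every eigenvalue has geometric = algebraic multiplicity, so A is diagonalizable.

Yes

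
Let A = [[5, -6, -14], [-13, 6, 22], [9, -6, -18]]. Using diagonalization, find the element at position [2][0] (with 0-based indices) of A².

-39

Characteristic polynomial: μ^3 + 7μ^2 + 12μ = μ(μ + 3)(μ + 4), so the eigenvalues are -4, -3, 0.
μ=-3: eigenvector (1, -1, 1).
μ=0: eigenvector (-2, 3, -2).
μ=-4: eigenvector (2, -4, 3).
P = [[1, -2, 2], [-1, 3, -4], [1, -2, 3]], D = diag(-3, 0, -4), P⁻¹ = [[1, 2, 2], [-1, 1, 2], [-1, 0, 1]].
A² = P·diag(9, 0, 16)·P⁻¹ = [[-23, 18, 50], [55, -18, -82], [-39, 18, 66]].
The requested entry is -39.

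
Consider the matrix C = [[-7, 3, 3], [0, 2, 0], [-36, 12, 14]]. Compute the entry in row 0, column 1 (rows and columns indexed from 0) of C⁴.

Characteristic polynomial: r^3 - 9r^2 + 24r - 20 = (r - 5)(r - 2)^2, so the eigenvalues are 2, 2, 5.
r=5: eigenvector (-1, 0, -4).
r=2: eigenvector (1, 0, 3).
r=2: eigenvector (1, 1, 2).
P = [[-1, 1, 1], [0, 0, 1], [-4, 3, 2]], D = diag(5, 2, 2), P⁻¹ = [[3, -1, -1], [4, -2, -1], [0, 1, 0]].
C⁴ = P·diag(625, 16, 16)·P⁻¹ = [[-1811, 609, 609], [0, 16, 0], [-7308, 2436, 2452]].
The requested entry is 609.

609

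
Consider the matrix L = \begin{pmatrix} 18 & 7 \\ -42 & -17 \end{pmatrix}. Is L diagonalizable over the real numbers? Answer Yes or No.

Yes

Characteristic polynomial: p(s) = s^2 - s - 12 = (s - 4)(s + 3).
All 2 eigenvalues are distinct, so L is diagonalizable.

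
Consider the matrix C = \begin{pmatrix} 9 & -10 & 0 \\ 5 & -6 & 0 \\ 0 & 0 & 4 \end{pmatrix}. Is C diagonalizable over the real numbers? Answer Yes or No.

Yes

Characteristic polynomial: p(μ) = μ^3 - 7μ^2 + 8μ + 16 = (μ - 4)^2(μ + 1).
μ = 4 has algebraic multiplicity 2; rank(C − 4I) = 1, so geometric multiplicity = 2.
Every eigenvalue has geometric = algebraic multiplicity, so C is diagonalizable.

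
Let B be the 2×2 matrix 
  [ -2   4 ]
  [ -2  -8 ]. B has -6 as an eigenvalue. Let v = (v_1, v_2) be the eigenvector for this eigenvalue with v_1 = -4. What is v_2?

B + 6I = [[4, 4], [-2, -2]].
Solving (B + 6I)v = 0 gives the eigenspace spanned by (-4, 4).
With v_1 = -4, v = (-4, 4), so v_2 = 4.

4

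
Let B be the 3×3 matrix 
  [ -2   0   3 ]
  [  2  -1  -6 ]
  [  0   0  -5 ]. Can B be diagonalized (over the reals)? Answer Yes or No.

Yes

Characteristic polynomial: p(λ) = λ^3 + 8λ^2 + 17λ + 10 = (λ + 1)(λ + 2)(λ + 5).
All 3 eigenvalues are distinct, so B is diagonalizable.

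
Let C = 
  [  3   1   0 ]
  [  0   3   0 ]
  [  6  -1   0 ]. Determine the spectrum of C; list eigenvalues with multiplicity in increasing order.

Characteristic polynomial: p(μ) = μ^3 - 6μ^2 + 9μ = μ(μ - 3)^2.
Roots (with multiplicity): 0, 3, 3.

0, 3, 3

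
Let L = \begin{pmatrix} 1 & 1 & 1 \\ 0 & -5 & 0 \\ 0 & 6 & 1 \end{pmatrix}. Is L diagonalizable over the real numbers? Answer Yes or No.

No

Characteristic polynomial: p(s) = s^3 + 3s^2 - 9s + 5 = (s - 1)^2(s + 5).
s = 1 has algebraic multiplicity 2; rank(L − 1I) = 2, so geometric multiplicity = 1.
Geometric multiplicity < algebraic multiplicity, so L is not diagonalizable.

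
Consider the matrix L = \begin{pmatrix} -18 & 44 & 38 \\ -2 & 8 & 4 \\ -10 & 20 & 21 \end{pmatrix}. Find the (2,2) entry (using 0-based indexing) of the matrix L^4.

Characteristic polynomial: r^3 - 11r^2 + 34r - 24 = (r - 6)(r - 4)(r - 1), so the eigenvalues are 1, 4, 6.
r=1: eigenvector (2, 0, 1).
r=4: eigenvector (2, 1, 0).
r=6: eigenvector (-5, -1, -2).
P = [[2, 2, -5], [0, 1, -1], [1, 0, -2]], D = diag(1, 4, 6), P⁻¹ = [[2, -4, -3], [1, -1, -2], [1, -2, -2]].
L⁴ = P·diag(1, 256, 1296)·P⁻¹ = [[-5964, 12440, 11930], [-1040, 2336, 2080], [-2590, 5180, 5181]].
The requested entry is 5181.

5181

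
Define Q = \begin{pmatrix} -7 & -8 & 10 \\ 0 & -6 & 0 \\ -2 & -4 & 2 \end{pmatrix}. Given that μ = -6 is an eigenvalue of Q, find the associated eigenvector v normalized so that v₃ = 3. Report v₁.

Q + 6I = [[-1, -8, 10], [0, 0, 0], [-2, -4, 8]].
Solving (Q + 6I)v = 0 gives the eigenspace spanned by (6, 3, 3).
With v₃ = 3, v = (6, 3, 3), so v₁ = 6.

6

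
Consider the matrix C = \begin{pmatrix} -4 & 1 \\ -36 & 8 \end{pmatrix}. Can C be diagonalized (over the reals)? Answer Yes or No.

Characteristic polynomial: p(r) = r^2 - 4r + 4 = (r - 2)^2.
r = 2 has algebraic multiplicity 2; rank(C − 2I) = 1, so geometric multiplicity = 1.
Geometric multiplicity < algebraic multiplicity, so C is not diagonalizable.

No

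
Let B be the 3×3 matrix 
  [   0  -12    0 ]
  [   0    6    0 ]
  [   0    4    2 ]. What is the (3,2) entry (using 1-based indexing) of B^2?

Characteristic polynomial: t^3 - 8t^2 + 12t = t(t - 6)(t - 2), so the eigenvalues are 0, 2, 6.
t=6: eigenvector (-2, 1, 1).
t=0: eigenvector (1, 0, 0).
t=2: eigenvector (0, 0, 1).
P = [[-2, 1, 0], [1, 0, 0], [1, 0, 1]], D = diag(6, 0, 2), P⁻¹ = [[0, 1, 0], [1, 2, 0], [0, -1, 1]].
B² = P·diag(36, 0, 4)·P⁻¹ = [[0, -72, 0], [0, 36, 0], [0, 32, 4]].
The requested entry is 32.

32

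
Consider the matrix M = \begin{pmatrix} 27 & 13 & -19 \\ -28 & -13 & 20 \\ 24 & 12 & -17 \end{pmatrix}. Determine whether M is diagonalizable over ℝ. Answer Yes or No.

Characteristic polynomial: p(λ) = λ^3 + 3λ^2 - 9λ + 5 = (λ - 1)^2(λ + 5).
λ = 1 has algebraic multiplicity 2; rank(M − 1I) = 2, so geometric multiplicity = 1.
Geometric multiplicity < algebraic multiplicity, so M is not diagonalizable.

No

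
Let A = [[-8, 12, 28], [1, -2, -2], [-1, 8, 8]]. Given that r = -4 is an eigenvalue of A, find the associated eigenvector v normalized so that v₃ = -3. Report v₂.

A + 4I = [[-4, 12, 28], [1, 2, -2], [-1, 8, 12]].
Solving (A + 4I)v = 0 gives the eigenspace spanned by (-12, 3, -3).
With v₃ = -3, v = (-12, 3, -3), so v₂ = 3.

3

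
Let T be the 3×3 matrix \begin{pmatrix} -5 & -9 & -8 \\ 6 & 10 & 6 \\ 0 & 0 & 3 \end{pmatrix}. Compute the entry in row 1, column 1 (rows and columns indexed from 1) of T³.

-125

Characteristic polynomial: s^3 - 8s^2 + 19s - 12 = (s - 4)(s - 3)(s - 1), so the eigenvalues are 1, 3, 4.
s=1: eigenvector (3, -2, 0).
s=4: eigenvector (-1, 1, 0).
s=3: eigenvector (-1, 0, 1).
P = [[3, -1, -1], [-2, 1, 0], [0, 0, 1]], D = diag(1, 4, 3), P⁻¹ = [[1, 1, 1], [2, 3, 2], [0, 0, 1]].
T³ = P·diag(1, 64, 27)·P⁻¹ = [[-125, -189, -152], [126, 190, 126], [0, 0, 27]].
The requested entry is -125.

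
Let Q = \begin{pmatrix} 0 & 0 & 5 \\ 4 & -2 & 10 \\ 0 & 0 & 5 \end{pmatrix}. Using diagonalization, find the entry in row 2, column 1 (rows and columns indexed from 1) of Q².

-8

Characteristic polynomial: r^3 - 3r^2 - 10r = r(r - 5)(r + 2), so the eigenvalues are -2, 0, 5.
r=0: eigenvector (1, 2, 0).
r=-2: eigenvector (0, 1, 0).
r=5: eigenvector (1, 2, 1).
P = [[1, 0, 1], [2, 1, 2], [0, 0, 1]], D = diag(0, -2, 5), P⁻¹ = [[1, 0, -1], [-2, 1, 0], [0, 0, 1]].
Q² = P·diag(0, 4, 25)·P⁻¹ = [[0, 0, 25], [-8, 4, 50], [0, 0, 25]].
The requested entry is -8.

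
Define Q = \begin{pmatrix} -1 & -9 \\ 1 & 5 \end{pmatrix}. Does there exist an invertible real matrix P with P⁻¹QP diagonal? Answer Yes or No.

Characteristic polynomial: p(r) = r^2 - 4r + 4 = (r - 2)^2.
r = 2 has algebraic multiplicity 2; rank(Q − 2I) = 1, so geometric multiplicity = 1.
Geometric multiplicity < algebraic multiplicity, so Q is not diagonalizable.

No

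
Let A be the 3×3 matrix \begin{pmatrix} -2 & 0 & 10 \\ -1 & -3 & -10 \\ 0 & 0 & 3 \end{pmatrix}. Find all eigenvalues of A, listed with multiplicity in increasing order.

-3, -2, 3

Characteristic polynomial: p(s) = s^3 + 2s^2 - 9s - 18 = (s - 3)(s + 2)(s + 3).
Roots (with multiplicity): -3, -2, 3.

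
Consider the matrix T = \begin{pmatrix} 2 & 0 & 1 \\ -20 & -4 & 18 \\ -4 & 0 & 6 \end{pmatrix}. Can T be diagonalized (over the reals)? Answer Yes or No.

No

Characteristic polynomial: p(s) = s^3 - 4s^2 - 16s + 64 = (s - 4)^2(s + 4).
s = 4 has algebraic multiplicity 2; rank(T − 4I) = 2, so geometric multiplicity = 1.
Geometric multiplicity < algebraic multiplicity, so T is not diagonalizable.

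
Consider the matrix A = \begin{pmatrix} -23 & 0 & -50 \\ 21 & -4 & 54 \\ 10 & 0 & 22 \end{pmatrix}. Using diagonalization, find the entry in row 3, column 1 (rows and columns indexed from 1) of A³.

Characteristic polynomial: λ^3 + 5λ^2 - 2λ - 24 = (λ - 2)(λ + 3)(λ + 4), so the eigenvalues are -4, -3, 2.
λ=-3: eigenvector (5, -3, -2).
λ=-4: eigenvector (0, 1, 0).
λ=2: eigenvector (-2, 2, 1).
P = [[5, 0, -2], [-3, 1, 2], [-2, 0, 1]], D = diag(-3, -4, 2), P⁻¹ = [[1, 0, 2], [-1, 1, -4], [2, 0, 5]].
A³ = P·diag(-27, -64, 8)·P⁻¹ = [[-167, 0, -350], [177, -64, 498], [70, 0, 148]].
The requested entry is 70.

70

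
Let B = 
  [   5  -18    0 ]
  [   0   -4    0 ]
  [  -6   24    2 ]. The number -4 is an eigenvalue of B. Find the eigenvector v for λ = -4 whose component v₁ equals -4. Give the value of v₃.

4

B + 4I = [[9, -18, 0], [0, 0, 0], [-6, 24, 6]].
Solving (B + 4I)v = 0 gives the eigenspace spanned by (-4, -2, 4).
With v₁ = -4, v = (-4, -2, 4), so v₃ = 4.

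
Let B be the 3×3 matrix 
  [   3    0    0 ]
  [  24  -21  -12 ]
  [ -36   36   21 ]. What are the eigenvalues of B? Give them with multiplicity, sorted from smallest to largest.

Characteristic polynomial: p(μ) = μ^3 - 3μ^2 - 9μ + 27 = (μ - 3)^2(μ + 3).
Roots (with multiplicity): -3, 3, 3.

-3, 3, 3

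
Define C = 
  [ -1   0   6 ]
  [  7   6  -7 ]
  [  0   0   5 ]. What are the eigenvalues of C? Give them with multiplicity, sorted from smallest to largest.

-1, 5, 6

Characteristic polynomial: p(λ) = λ^3 - 10λ^2 + 19λ + 30 = (λ - 6)(λ - 5)(λ + 1).
Roots (with multiplicity): -1, 5, 6.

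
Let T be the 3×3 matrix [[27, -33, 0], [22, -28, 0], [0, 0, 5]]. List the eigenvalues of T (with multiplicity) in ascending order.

-6, 5, 5

Characteristic polynomial: p(μ) = μ^3 - 4μ^2 - 35μ + 150 = (μ - 5)^2(μ + 6).
Roots (with multiplicity): -6, 5, 5.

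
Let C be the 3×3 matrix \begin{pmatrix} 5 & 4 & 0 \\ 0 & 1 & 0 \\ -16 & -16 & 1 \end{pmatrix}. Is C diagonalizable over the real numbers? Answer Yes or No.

Characteristic polynomial: p(t) = t^3 - 7t^2 + 11t - 5 = (t - 5)(t - 1)^2.
t = 1 has algebraic multiplicity 2; rank(C − 1I) = 1, so geometric multiplicity = 2.
Every eigenvalue has geometric = algebraic multiplicity, so C is diagonalizable.

Yes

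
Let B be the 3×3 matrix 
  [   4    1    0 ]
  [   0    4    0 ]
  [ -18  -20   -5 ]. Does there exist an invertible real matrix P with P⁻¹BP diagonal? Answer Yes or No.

Characteristic polynomial: p(r) = r^3 - 3r^2 - 24r + 80 = (r - 4)^2(r + 5).
r = 4 has algebraic multiplicity 2; rank(B − 4I) = 2, so geometric multiplicity = 1.
Geometric multiplicity < algebraic multiplicity, so B is not diagonalizable.

No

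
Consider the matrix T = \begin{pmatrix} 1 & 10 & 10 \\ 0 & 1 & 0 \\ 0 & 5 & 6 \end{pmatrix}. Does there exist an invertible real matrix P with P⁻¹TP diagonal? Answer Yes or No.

Characteristic polynomial: p(λ) = λ^3 - 8λ^2 + 13λ - 6 = (λ - 6)(λ - 1)^2.
λ = 1 has algebraic multiplicity 2; rank(T − 1I) = 1, so geometric multiplicity = 2.
Every eigenvalue has geometric = algebraic multiplicity, so T is diagonalizable.

Yes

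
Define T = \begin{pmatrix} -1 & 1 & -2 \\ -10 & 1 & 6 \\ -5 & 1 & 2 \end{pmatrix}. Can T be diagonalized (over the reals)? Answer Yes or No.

No

Characteristic polynomial: p(s) = s^3 - 2s^2 - 7s - 4 = (s - 4)(s + 1)^2.
s = -1 has algebraic multiplicity 2; rank(T + 1I) = 2, so geometric multiplicity = 1.
Geometric multiplicity < algebraic multiplicity, so T is not diagonalizable.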